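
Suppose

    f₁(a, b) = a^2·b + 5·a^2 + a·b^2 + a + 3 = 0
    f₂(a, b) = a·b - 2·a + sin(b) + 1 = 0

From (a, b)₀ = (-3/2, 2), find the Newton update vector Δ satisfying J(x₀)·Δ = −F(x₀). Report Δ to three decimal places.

At (-3/2, 2): F = (11.250, 1.90930).
Jacobian J = [[2·a·b + 10·a + b^2 + 1, a^2 + 2·a·b], [b - 2, a + cos(b)]].
At the point, J = [[-16.000, -3.750], [0.000, -1.91615]] (det J = 30.65835).
Solving J·Δ = −F gives Δ = (0.470, 0.996).

(0.470, 0.996)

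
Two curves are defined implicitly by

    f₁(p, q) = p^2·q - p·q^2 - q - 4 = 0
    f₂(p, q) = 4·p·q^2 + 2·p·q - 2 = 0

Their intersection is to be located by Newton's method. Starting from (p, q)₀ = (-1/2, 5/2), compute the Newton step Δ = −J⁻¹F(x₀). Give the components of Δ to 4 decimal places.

At (-1/2, 5/2): F = (-2.7500, -17.0000).
Jacobian J = [[2·p·q - q^2, p^2 - 2·p·q - 1], [4·q^2 + 2·q, 8·p·q + 2·p]].
At the point, J = [[-8.7500, 1.7500], [30.0000, -11.0000]] (det J = 43.7500).
Solving J·Δ = −F gives Δ = (-1.3714, -5.2857).

(-1.3714, -5.2857)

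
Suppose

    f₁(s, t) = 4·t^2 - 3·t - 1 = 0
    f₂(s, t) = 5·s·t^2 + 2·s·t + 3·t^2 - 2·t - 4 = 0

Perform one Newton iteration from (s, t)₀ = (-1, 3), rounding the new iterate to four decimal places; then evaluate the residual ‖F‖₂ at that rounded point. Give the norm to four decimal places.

At (-1, 3): F = (26.0000, -34.0000).
Jacobian J = [[0, 8·t - 3], [5·t^2 + 2·t, 10·s·t + 2·s + 6·t - 2]].
At the point, J = [[0.0000, 21.0000], [51.0000, -16.0000]] (det J = -1071.0000).
Solving J·Δ = −F gives Δ = (0.2782, -1.2381).
Then the next iterate is (s, t)₁ = (-0.7218, 1.7619).
Re-evaluating at (-0.7218, 1.7619): F = (6.131466, -11.957792), so ‖F‖₂ = 13.4381.

13.4381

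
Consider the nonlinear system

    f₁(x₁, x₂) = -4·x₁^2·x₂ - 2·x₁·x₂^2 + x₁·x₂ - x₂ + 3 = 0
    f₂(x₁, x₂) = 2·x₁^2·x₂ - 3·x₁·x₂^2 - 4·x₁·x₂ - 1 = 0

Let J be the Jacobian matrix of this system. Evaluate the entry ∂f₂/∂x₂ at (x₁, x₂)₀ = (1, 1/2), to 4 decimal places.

-5.0000

∂f₂/∂x₂ = 2·x₁^2 - 6·x₁·x₂ - 4·x₁.
At (1, 1/2) this is -5.0000.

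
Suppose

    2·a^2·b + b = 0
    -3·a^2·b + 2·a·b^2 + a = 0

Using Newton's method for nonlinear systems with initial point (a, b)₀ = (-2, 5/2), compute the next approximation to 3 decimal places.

(-1.167, 1.851)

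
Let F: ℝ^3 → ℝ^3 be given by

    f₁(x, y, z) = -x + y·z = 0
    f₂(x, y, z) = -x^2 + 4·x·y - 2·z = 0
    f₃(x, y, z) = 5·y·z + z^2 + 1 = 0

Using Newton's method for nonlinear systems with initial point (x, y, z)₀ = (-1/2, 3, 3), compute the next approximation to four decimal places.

(-0.0203, 1.6430, 1.3502)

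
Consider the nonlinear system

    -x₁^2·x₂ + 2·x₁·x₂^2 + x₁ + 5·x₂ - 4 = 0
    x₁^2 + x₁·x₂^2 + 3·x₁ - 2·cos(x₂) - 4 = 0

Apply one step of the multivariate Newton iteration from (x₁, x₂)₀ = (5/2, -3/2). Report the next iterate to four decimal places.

(-0.6805, -3.3290)

At (5/2, -3/2): F = (11.6250, 15.233526).
Jacobian J = [[-2·x₁·x₂ + 2·x₂^2 + 1, -x₁^2 + 4·x₁·x₂ + 5], [2·x₁ + x₂^2 + 3, 2·x₁·x₂ + 2·sin(x₂)]].
At the point, J = [[13.0000, -16.2500], [10.2500, -9.494990]] (det J = 43.127630).
Solving J·Δ = −F gives Δ = (-3.1805, -1.8290).
Then the next iterate is (x₁, x₂)₁ = (-0.6805, -3.3290).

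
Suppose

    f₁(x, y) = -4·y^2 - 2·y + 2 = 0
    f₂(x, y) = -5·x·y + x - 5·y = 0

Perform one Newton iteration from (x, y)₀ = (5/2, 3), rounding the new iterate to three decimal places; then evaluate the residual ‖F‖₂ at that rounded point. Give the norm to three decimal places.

15.833

At (5/2, 3): F = (-40.000, -50.000).
Jacobian J = [[0, -8·y - 2], [-5·y + 1, -5·x - 5]].
At the point, J = [[0.000, -26.000], [-14.000, -17.500]] (det J = -364.000).
Solving J·Δ = −F gives Δ = (-1.648, -1.538).
Then the next iterate is (x, y)₁ = (0.852, 1.462).
Re-evaluating at (0.852, 1.462): F = (-9.47378, -12.68612), so ‖F‖₂ = 15.833.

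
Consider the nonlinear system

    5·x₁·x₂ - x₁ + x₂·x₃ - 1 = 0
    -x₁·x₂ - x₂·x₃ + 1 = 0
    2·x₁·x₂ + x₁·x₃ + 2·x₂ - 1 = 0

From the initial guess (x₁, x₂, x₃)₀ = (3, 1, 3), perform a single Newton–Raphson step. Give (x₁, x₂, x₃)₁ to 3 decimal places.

(1.111, 0.722, 1.556)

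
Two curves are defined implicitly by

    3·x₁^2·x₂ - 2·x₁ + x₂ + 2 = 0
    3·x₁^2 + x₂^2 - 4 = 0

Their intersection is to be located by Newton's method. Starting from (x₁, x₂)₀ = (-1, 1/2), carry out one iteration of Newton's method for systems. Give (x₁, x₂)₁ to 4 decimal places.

At (-1, 1/2): F = (6.0000, -0.7500).
Jacobian J = [[6·x₁·x₂ - 2, 3·x₁^2 + 1], [6·x₁, 2·x₂]].
At the point, J = [[-5.0000, 4.0000], [-6.0000, 1.0000]] (det J = 19.0000).
Solving J·Δ = −F gives Δ = (-0.4737, -2.0921).
Then the next iterate is (x₁, x₂)₁ = (-1.4737, -1.5921).

(-1.4737, -1.5921)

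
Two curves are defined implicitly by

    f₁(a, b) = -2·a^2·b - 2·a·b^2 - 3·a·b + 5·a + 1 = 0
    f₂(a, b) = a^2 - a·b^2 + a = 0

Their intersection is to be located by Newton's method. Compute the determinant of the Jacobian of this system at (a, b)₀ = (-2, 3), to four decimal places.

J = [[-4·a·b - 2·b^2 - 3·b + 5, -2·a^2 - 4·a·b - 3·a], [2·a - b^2 + 1, -2·a·b]].
At the point, J = [[2.0000, 22.0000], [-12.0000, 12.0000]].
det J = 288.0000.

288.0000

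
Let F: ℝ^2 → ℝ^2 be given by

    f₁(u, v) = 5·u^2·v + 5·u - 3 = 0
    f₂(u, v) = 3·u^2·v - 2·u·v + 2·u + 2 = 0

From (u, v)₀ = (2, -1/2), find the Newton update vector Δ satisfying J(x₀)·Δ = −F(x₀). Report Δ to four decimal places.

At (2, -1/2): F = (-3.0000, 2.0000).
Jacobian J = [[10·u·v + 5, 5·u^2], [6·u·v - 2·v + 2, 3·u^2 - 2·u]].
At the point, J = [[-5.0000, 20.0000], [-3.0000, 8.0000]] (det J = 20.0000).
Solving J·Δ = −F gives Δ = (3.2000, 0.9500).

(3.2000, 0.9500)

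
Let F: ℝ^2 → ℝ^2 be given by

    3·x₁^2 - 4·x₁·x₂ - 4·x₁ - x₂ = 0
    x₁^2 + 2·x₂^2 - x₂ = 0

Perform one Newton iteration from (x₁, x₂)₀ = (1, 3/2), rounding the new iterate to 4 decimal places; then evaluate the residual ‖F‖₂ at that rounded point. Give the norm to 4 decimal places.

At (1, 3/2): F = (-8.5000, 4.0000).
Jacobian J = [[6·x₁ - 4·x₂ - 4, -4·x₁ - 1], [2·x₁, 4·x₂ - 1]].
At the point, J = [[-4.0000, -5.0000], [2.0000, 5.0000]] (det J = -10.0000).
Solving J·Δ = −F gives Δ = (-2.2500, 0.1000).
Then the next iterate is (x₁, x₂)₁ = (-1.2500, 1.6000).
Re-evaluating at (-1.2500, 1.6000): F = (16.0875, 5.0825), so ‖F‖₂ = 16.8713.

16.8713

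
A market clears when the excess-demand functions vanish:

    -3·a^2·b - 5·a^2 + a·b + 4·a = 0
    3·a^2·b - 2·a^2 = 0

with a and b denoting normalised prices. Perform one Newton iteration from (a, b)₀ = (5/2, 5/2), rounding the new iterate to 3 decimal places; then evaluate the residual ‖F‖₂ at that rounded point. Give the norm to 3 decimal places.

19.265

At (5/2, 5/2): F = (-61.875, 34.375).
Jacobian J = [[-6·a·b - 10·a + b + 4, -3·a^2 + a], [6·a·b - 4·a, 3·a^2]].
At the point, J = [[-56.000, -16.250], [27.500, 18.750]] (det J = -603.125).
Solving J·Δ = −F gives Δ = (-0.997, -0.370).
Then the next iterate is (a, b)₁ = (1.503, 2.130).
Re-evaluating at (1.503, 2.130): F = (-16.51672, 9.91705), so ‖F‖₂ = 19.265.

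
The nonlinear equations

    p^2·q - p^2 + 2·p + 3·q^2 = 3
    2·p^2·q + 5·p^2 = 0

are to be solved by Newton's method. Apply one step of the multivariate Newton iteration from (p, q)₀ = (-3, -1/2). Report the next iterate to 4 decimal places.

At (-3, -1/2): F = (-21.7500, 36.0000).
Jacobian J = [[2·p·q - 2·p + 2, p^2 + 6·q], [4·p·q + 10·p, 2·p^2]].
At the point, J = [[11.0000, 6.0000], [-24.0000, 18.0000]] (det J = 342.0000).
Solving J·Δ = −F gives Δ = (1.7763, 0.3684).
Then the next iterate is (p, q)₁ = (-1.2237, -0.1316).

(-1.2237, -0.1316)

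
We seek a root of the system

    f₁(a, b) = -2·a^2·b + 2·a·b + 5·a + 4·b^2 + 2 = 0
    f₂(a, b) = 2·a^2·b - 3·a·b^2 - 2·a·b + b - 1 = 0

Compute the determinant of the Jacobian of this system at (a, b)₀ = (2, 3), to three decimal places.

583.000

J = [[-4·a·b + 2·b + 5, -2·a^2 + 2·a + 8·b], [4·a·b - 3·b^2 - 2·b, 2·a^2 - 6·a·b - 2·a + 1]].
At the point, J = [[-13.000, 20.000], [-9.000, -31.000]].
det J = 583.000.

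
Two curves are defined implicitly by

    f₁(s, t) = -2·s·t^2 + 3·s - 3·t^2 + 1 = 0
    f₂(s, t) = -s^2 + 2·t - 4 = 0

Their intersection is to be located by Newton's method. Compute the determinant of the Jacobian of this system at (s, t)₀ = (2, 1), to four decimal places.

J = [[-2·t^2 + 3, -4·s·t - 6·t], [-2·s, 2]].
At the point, J = [[1.0000, -14.0000], [-4.0000, 2.0000]].
det J = -54.0000.

-54.0000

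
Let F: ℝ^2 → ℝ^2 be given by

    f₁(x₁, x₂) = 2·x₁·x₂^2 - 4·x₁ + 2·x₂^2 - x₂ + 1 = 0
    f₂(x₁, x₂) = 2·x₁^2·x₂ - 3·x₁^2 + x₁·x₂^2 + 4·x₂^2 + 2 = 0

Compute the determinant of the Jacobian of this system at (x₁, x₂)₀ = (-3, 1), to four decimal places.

23.0000

J = [[2·x₂^2 - 4, 4·x₁·x₂ + 4·x₂ - 1], [4·x₁·x₂ - 6·x₁ + x₂^2, 2·x₁^2 + 2·x₁·x₂ + 8·x₂]].
At the point, J = [[-2.0000, -9.0000], [7.0000, 20.0000]].
det J = 23.0000.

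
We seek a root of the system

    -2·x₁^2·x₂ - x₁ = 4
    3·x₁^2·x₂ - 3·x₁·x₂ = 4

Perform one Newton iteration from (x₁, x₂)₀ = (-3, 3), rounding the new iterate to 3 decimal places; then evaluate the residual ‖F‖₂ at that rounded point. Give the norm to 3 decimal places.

33.054

At (-3, 3): F = (-55.000, 104.000).
Jacobian J = [[-4·x₁·x₂ - 1, -2·x₁^2], [6·x₁·x₂ - 3·x₂, 3·x₁^2 - 3·x₁]].
At the point, J = [[35.000, -18.000], [-63.000, 36.000]] (det J = 126.000).
Solving J·Δ = −F gives Δ = (0.857, -1.389).
Then the next iterate is (x₁, x₂)₁ = (-2.143, 1.611).
Re-evaluating at (-2.143, 1.611): F = (-16.65387, 28.55243), so ‖F‖₂ = 33.054.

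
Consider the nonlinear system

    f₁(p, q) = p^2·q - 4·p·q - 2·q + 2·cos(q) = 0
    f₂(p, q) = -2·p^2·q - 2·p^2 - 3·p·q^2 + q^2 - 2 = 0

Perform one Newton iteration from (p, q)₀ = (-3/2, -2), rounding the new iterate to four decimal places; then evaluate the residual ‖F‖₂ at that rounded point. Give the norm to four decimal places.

At (-3/2, -2): F = (-13.332294, 24.5000).
Jacobian J = [[2·p·q - 4·q, p^2 - 4·p - 2·sin(q) - 2], [-4·p·q - 4·p - 3·q^2, -2·p^2 - 6·p·q + 2·q]].
At the point, J = [[14.0000, 8.068595], [-18.0000, -26.5000]] (det J = -225.765293).
Solving J·Δ = −F gives Δ = (0.6893, 0.4563).
Then the next iterate is (p, q)₁ = (-0.8107, -1.5437).
Re-evaluating at (-0.8107, -1.5437): F = (-2.878897, 6.893404), so ‖F‖₂ = 7.4704.

7.4704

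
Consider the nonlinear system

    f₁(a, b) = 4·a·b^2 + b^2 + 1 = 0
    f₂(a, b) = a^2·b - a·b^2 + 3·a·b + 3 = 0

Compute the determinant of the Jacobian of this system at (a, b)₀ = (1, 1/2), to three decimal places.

-8.250

J = [[4·b^2, 8·a·b + 2·b], [2·a·b - b^2 + 3·b, a^2 - 2·a·b + 3·a]].
At the point, J = [[1.000, 5.000], [2.250, 3.000]].
det J = -8.250.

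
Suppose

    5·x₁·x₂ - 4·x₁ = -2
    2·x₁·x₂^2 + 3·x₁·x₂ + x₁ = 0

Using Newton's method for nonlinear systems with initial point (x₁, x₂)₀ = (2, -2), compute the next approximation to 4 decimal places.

(0.1818, -1.9455)

At (2, -2): F = (-26.0000, 6.0000).
Jacobian J = [[5·x₂ - 4, 5·x₁], [2·x₂^2 + 3·x₂ + 1, 4·x₁·x₂ + 3·x₁]].
At the point, J = [[-14.0000, 10.0000], [3.0000, -10.0000]] (det J = 110.0000).
Solving J·Δ = −F gives Δ = (-1.8182, 0.0545).
Then the next iterate is (x₁, x₂)₁ = (0.1818, -1.9455).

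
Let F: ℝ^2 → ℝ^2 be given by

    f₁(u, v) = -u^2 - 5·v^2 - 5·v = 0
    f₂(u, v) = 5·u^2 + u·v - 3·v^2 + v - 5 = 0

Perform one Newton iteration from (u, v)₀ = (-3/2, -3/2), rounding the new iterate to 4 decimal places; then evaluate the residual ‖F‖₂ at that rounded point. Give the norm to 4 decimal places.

1.4327

At (-3/2, -3/2): F = (-6.0000, 0.2500).
Jacobian J = [[-2·u, -10·v - 5], [10·u + v, u - 6·v + 1]].
At the point, J = [[3.0000, 10.0000], [-16.5000, 8.5000]] (det J = 190.5000).
Solving J·Δ = −F gives Δ = (0.2808, 0.5157).
Then the next iterate is (u, v)₁ = (-1.2192, -0.9843).
Re-evaluating at (-1.2192, -0.9843): F = (-1.409181, -0.258538), so ‖F‖₂ = 1.4327.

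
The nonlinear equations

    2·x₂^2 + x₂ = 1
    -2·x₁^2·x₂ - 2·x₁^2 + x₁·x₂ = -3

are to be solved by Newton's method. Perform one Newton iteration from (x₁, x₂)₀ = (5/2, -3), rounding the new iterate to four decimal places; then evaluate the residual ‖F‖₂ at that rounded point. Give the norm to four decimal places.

6.4191

At (5/2, -3): F = (14.0000, 20.5000).
Jacobian J = [[0, 4·x₂ + 1], [-4·x₁·x₂ - 4·x₁ + x₂, -2·x₁^2 + x₁]].
At the point, J = [[0.0000, -11.0000], [17.0000, -10.0000]] (det J = 187.0000).
Solving J·Δ = −F gives Δ = (-0.4572, 1.2727).
Then the next iterate is (x₁, x₂)₁ = (2.0428, -1.7273).
Re-evaluating at (2.0428, -1.7273): F = (3.239831, 5.541564), so ‖F‖₂ = 6.4191.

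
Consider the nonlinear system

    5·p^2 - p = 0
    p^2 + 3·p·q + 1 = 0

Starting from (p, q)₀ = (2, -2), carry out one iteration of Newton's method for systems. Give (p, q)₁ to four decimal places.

(1.0526, -1.1491)

At (2, -2): F = (18.0000, -7.0000).
Jacobian J = [[10·p - 1, 0], [2·p + 3·q, 3·p]].
At the point, J = [[19.0000, 0.0000], [-2.0000, 6.0000]] (det J = 114.0000).
Solving J·Δ = −F gives Δ = (-0.9474, 0.8509).
Then the next iterate is (p, q)₁ = (1.0526, -1.1491).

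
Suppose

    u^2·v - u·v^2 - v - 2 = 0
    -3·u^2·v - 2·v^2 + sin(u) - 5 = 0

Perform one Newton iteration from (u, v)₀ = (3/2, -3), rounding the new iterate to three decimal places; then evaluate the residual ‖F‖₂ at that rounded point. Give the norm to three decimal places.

6.007

At (3/2, -3): F = (-19.250, -1.75251).
Jacobian J = [[2·u·v - v^2, u^2 - 2·u·v - 1], [-6·u·v + cos(u), -3·u^2 - 4·v]].
At the point, J = [[-18.000, 10.250], [27.07074, 5.250]] (det J = -371.97506).
Solving J·Δ = −F gives Δ = (-0.223, 1.486).
Then the next iterate is (u, v)₁ = (1.277, -1.514).
Re-evaluating at (1.277, -1.514): F = (-5.88206, -1.22047), so ‖F‖₂ = 6.007.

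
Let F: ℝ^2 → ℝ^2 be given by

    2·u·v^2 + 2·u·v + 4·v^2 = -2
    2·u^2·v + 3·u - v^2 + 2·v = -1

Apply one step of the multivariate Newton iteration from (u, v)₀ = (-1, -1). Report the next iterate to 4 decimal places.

(-0.8571, 0.0000)

At (-1, -1): F = (6.0000, -7.0000).
Jacobian J = [[2·v^2 + 2·v, 4·u·v + 2·u + 8·v], [4·u·v + 3, 2·u^2 - 2·v + 2]].
At the point, J = [[0.0000, -6.0000], [7.0000, 6.0000]] (det J = 42.0000).
Solving J·Δ = −F gives Δ = (0.1429, 1.0000).
Then the next iterate is (u, v)₁ = (-0.8571, 0.0000).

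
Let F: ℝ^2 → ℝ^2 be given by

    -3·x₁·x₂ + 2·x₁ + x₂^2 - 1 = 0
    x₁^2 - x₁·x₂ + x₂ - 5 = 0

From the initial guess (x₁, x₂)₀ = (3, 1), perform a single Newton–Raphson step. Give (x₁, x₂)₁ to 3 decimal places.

At (3, 1): F = (-3.000, 2.000).
Jacobian J = [[-3·x₂ + 2, -3·x₁ + 2·x₂], [2·x₁ - x₂, -x₁ + 1]].
At the point, J = [[-1.000, -7.000], [5.000, -2.000]] (det J = 37.000).
Solving J·Δ = −F gives Δ = (-0.541, -0.351).
Then the next iterate is (x₁, x₂)₁ = (2.459, 0.649).

(2.459, 0.649)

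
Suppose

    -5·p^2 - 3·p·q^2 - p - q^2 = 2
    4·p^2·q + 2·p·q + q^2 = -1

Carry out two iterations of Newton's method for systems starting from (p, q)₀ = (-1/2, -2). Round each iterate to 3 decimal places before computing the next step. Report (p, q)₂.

(-1.366, -2.626)

At (-1/2, -2): F = (-0.750, 5.000).
Jacobian J = [[-10·p - 3·q^2 - 1, -6·p·q - 2·q], [8·p·q + 2·q, 4·p^2 + 2·p + 2·q]].
At the point, J = [[-8.000, -2.000], [4.000, -4.000]] (det J = 40.000).
Solving J·Δ = −F gives Δ = (-0.325, 0.925).
Then the next iterate is (p, q)₁ = (-0.825, -1.075).
Round to (-0.825, -1.075) and repeat: F = (-2.87358, 1.00269), J = [[3.78313, -3.17125], [4.945, -1.07750]].
Δ = (-0.541, -1.551), so (p, q)₂ = (-1.366, -2.626).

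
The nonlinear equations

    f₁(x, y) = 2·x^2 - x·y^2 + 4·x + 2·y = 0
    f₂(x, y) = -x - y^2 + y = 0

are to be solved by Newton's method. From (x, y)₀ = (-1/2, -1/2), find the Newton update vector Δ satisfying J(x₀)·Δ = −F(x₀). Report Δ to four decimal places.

At (-1/2, -1/2): F = (-2.3750, -0.2500).
Jacobian J = [[4·x - y^2 + 4, -2·x·y + 2], [-1, -2·y + 1]].
At the point, J = [[1.7500, 1.5000], [-1.0000, 2.0000]] (det J = 5.0000).
Solving J·Δ = −F gives Δ = (0.8750, 0.5625).

(0.8750, 0.5625)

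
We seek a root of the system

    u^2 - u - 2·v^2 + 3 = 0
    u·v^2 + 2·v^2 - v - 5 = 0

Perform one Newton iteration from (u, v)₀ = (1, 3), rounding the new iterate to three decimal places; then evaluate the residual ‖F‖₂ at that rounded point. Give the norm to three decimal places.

4.441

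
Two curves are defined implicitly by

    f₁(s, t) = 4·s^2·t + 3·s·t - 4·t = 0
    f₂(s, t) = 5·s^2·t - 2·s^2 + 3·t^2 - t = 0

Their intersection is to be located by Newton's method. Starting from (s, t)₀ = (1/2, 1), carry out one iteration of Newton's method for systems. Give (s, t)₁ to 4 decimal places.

(0.6088, 0.5078)

At (1/2, 1): F = (-1.5000, 2.7500).
Jacobian J = [[8·s·t + 3·t, 4·s^2 + 3·s - 4], [10·s·t - 4·s, 5·s^2 + 6·t - 1]].
At the point, J = [[7.0000, -1.5000], [3.0000, 6.2500]] (det J = 48.2500).
Solving J·Δ = −F gives Δ = (0.1088, -0.4922).
Then the next iterate is (s, t)₁ = (0.6088, 0.5078).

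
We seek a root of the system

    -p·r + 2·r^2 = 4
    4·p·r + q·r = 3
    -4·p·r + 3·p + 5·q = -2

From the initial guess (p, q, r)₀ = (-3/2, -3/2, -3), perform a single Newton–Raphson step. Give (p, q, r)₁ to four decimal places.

(-1.7014, 3.6875, -2.1528)

At (-3/2, -3/2, -3): F = (9.5000, 19.5000, -28.0000).
Jacobian J = [[-r, 0, -p + 4·r], [4·r, r, 4·p + q], [-4·r + 3, 5, -4·p]].
At the point, J = [[3.0000, 0.0000, -10.5000], [-12.0000, -3.0000, -7.5000], [15.0000, 5.0000, 6.0000]] (det J = 216.0000).
Solving J·Δ = −F gives Δ = (-0.2014, 5.1875, 0.8472).
Then the next iterate is (p, q, r)₁ = (-1.7014, 3.6875, -2.1528).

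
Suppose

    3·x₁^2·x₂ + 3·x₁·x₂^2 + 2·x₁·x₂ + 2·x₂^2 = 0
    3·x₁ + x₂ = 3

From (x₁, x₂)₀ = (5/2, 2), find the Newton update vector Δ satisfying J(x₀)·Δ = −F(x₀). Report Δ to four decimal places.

(-2.2684, 0.3052)

At (5/2, 2): F = (85.5000, 6.5000).
Jacobian J = [[6·x₁·x₂ + 3·x₂^2 + 2·x₂, 3·x₁^2 + 6·x₁·x₂ + 2·x₁ + 4·x₂], [3, 1]].
At the point, J = [[46.0000, 61.7500], [3.0000, 1.0000]] (det J = -139.2500).
Solving J·Δ = −F gives Δ = (-2.2684, 0.3052).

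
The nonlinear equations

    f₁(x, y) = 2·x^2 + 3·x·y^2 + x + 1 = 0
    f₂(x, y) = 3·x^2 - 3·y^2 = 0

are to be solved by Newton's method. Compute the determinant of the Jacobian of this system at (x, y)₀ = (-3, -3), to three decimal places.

J = [[4·x + 3·y^2 + 1, 6·x·y], [6·x, -6·y]].
At the point, J = [[16.000, 54.000], [-18.000, 18.000]].
det J = 1260.000.

1260.000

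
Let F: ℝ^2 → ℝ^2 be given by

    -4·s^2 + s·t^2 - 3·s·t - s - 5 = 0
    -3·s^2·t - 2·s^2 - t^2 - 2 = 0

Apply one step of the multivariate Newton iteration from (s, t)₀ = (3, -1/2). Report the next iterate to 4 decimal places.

(1.3703, -0.5716)

At (3, -1/2): F = (-38.7500, -6.7500).
Jacobian J = [[-8·s + t^2 - 3·t - 1, 2·s·t - 3·s], [-6·s·t - 4·s, -3·s^2 - 2·t]].
At the point, J = [[-23.2500, -12.0000], [-3.0000, -26.0000]] (det J = 568.5000).
Solving J·Δ = −F gives Δ = (-1.6297, -0.0716).
Then the next iterate is (s, t)₁ = (1.3703, -0.5716).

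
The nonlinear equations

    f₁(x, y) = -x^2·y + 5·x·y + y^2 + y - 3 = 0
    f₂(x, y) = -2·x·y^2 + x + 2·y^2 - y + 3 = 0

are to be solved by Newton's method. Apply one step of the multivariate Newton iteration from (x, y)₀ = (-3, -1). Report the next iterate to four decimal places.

At (-3, -1): F = (21.0000, 9.0000).
Jacobian J = [[-2·x·y + 5·y, -x^2 + 5·x + 2·y + 1], [-2·y^2 + 1, -4·x·y + 4·y - 1]].
At the point, J = [[-11.0000, -25.0000], [-1.0000, -17.0000]] (det J = 162.0000).
Solving J·Δ = −F gives Δ = (0.8148, 0.4815).
Then the next iterate is (x, y)₁ = (-2.1852, -0.5185).

(-2.1852, -0.5185)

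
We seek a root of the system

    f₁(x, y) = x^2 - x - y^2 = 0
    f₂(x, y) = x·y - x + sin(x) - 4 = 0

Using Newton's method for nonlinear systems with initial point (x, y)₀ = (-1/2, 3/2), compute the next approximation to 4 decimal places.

At (-1/2, 3/2): F = (-1.5000, -4.729426).
Jacobian J = [[2·x - 1, -2·y], [y + cos(x) - 1, x]].
At the point, J = [[-2.0000, -3.0000], [1.377583, -0.5000]] (det J = 5.132748).
Solving J·Δ = −F gives Δ = (2.6181, -2.2454).
Then the next iterate is (x, y)₁ = (2.1181, -0.7454).

(2.1181, -0.7454)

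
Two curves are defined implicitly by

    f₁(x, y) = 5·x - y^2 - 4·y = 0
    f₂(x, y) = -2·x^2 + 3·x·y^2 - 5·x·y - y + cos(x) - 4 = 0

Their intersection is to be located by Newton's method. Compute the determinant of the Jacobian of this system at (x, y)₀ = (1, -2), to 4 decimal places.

J = [[5, -2·y - 4], [-4·x + 3·y^2 - 5·y - sin(x), 6·x·y - 5·x - 1]].
At the point, J = [[5.0000, 0.0000], [17.158529, -18.0000]].
det J = -90.0000.

-90.0000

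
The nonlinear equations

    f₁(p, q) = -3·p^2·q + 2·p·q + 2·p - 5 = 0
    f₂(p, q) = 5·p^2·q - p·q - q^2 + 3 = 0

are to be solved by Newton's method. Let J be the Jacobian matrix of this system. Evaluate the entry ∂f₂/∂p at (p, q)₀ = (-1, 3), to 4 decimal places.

∂f₂/∂p = 10·p·q - q.
At (-1, 3) this is -33.0000.

-33.0000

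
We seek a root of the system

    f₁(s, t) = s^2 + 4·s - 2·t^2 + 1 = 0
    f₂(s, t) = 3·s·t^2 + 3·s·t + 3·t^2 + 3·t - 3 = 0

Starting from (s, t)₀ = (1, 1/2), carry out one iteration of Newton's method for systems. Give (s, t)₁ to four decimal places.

(0.0980, 0.5441)

At (1, 1/2): F = (5.5000, 1.5000).
Jacobian J = [[2·s + 4, -4·t], [3·t^2 + 3·t, 6·s·t + 3·s + 6·t + 3]].
At the point, J = [[6.0000, -2.0000], [2.2500, 12.0000]] (det J = 76.5000).
Solving J·Δ = −F gives Δ = (-0.9020, 0.0441).
Then the next iterate is (s, t)₁ = (0.0980, 0.5441).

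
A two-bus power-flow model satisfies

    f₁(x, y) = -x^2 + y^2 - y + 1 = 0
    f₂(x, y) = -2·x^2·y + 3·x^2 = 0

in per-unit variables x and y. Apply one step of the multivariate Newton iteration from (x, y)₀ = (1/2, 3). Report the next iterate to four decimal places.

(0.4758, 1.6452)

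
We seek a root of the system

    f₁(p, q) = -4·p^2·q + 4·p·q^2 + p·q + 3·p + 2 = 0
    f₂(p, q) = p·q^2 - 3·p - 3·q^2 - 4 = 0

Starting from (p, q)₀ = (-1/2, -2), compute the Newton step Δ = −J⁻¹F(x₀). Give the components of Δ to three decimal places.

(-0.370, 1.205)

At (-1/2, -2): F = (-4.500, -16.500).
Jacobian J = [[-8·p·q + 4·q^2 + q + 3, -4·p^2 + 8·p·q + p], [q^2 - 3, 2·p·q - 6·q]].
At the point, J = [[9.000, 6.500], [1.000, 14.000]] (det J = 119.500).
Solving J·Δ = −F gives Δ = (-0.370, 1.205).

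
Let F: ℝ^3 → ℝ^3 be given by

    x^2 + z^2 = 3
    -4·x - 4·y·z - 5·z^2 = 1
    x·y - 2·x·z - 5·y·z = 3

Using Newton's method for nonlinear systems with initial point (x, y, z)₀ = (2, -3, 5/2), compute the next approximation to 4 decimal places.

(1.7245, -2.3163, 1.2704)

At (2, -3, 5/2): F = (7.2500, -10.2500, 18.5000).
Jacobian J = [[2·x, 0, 2·z], [-4, -4·z, -4·y - 10·z], [y - 2·z, x - 5·z, -2·x - 5·y]].
At the point, J = [[4.0000, 0.0000, 5.0000], [-4.0000, -10.0000, -13.0000], [-8.0000, -10.5000, 11.0000]] (det J = -1176.0000).
Solving J·Δ = −F gives Δ = (-0.2755, 0.6837, -1.2296).
Then the next iterate is (x, y, z)₁ = (1.7245, -2.3163, 1.2704).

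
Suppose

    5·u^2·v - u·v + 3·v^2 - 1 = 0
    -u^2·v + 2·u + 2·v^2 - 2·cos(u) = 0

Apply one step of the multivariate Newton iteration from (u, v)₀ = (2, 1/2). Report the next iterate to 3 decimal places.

At (2, 1/2): F = (8.750, 3.33229).
Jacobian J = [[10·u·v - v, 5·u^2 - u + 6·v], [-2·u·v + 2·sin(u) + 2, -u^2 + 4·v]].
At the point, J = [[9.500, 21.000], [1.81859, -2.000]] (det J = -57.19049).
Solving J·Δ = −F gives Δ = (-1.530, 0.275).
Then the next iterate is (u, v)₁ = (0.470, 0.775).

(0.470, 0.775)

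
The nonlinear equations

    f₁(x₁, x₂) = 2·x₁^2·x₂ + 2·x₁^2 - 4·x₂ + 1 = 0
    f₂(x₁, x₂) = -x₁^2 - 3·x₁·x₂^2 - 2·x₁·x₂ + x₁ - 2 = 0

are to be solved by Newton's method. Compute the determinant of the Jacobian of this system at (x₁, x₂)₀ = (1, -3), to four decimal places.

-172.0000

J = [[4·x₁·x₂ + 4·x₁, 2·x₁^2 - 4], [-2·x₁ - 3·x₂^2 - 2·x₂ + 1, -6·x₁·x₂ - 2·x₁]].
At the point, J = [[-8.0000, -2.0000], [-22.0000, 16.0000]].
det J = -172.0000.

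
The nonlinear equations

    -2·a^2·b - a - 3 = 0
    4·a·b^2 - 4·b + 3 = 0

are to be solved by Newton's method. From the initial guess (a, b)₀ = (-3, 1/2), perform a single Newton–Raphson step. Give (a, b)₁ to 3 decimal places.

(-1.258, 0.484)

At (-3, 1/2): F = (-9.000, -2.000).
Jacobian J = [[-4·a·b - 1, -2·a^2], [4·b^2, 8·a·b - 4]].
At the point, J = [[5.000, -18.000], [1.000, -16.000]] (det J = -62.000).
Solving J·Δ = −F gives Δ = (1.742, -0.016).
Then the next iterate is (a, b)₁ = (-1.258, 0.484).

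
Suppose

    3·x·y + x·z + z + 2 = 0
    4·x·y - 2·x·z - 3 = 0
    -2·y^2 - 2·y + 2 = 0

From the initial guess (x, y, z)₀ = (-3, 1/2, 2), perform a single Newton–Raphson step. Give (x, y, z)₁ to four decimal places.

At (-3, 1/2, 2): F = (-6.5000, 3.0000, 0.5000).
Jacobian J = [[3·y + z, 3·x, x + 1], [4·y - 2·z, 4·x, -2·x], [0, -4·y - 2, 0]].
At the point, J = [[3.5000, -9.0000, -2.0000], [-2.0000, -12.0000, 6.0000], [0.0000, -4.0000, 0.0000]] (det J = 68.0000).
Solving J·Δ = −F gives Δ = (2.5147, 0.1250, 0.5882).
Then the next iterate is (x, y, z)₁ = (-0.4853, 0.6250, 2.5882).

(-0.4853, 0.6250, 2.5882)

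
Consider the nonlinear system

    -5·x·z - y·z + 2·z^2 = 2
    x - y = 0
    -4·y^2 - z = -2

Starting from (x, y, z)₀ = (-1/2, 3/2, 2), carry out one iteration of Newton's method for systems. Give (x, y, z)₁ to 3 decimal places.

At (-1/2, 3/2, 2): F = (8.000, -2.000, -9.000).
Jacobian J = [[-5·z, -z, -5·x - y + 4·z], [1, -1, 0], [0, -8·y, -1]].
At the point, J = [[-10.000, -2.000, 9.000], [1.000, -1.000, 0.000], [0.000, -12.000, -1.000]] (det J = -120.000).
Solving J·Δ = −F gives Δ = (1.225, -0.775, 0.300).
Then the next iterate is (x, y, z)₁ = (0.725, 0.725, 2.300).

(0.725, 0.725, 2.300)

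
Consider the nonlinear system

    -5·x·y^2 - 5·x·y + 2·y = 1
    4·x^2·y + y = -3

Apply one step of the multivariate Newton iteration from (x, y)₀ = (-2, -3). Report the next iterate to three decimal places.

(-1.218, -2.385)

At (-2, -3): F = (53.000, -48.000).
Jacobian J = [[-5·y^2 - 5·y, -10·x·y - 5·x + 2], [8·x·y, 4·x^2 + 1]].
At the point, J = [[-30.000, -48.000], [48.000, 17.000]] (det J = 1794.000).
Solving J·Δ = −F gives Δ = (0.782, 0.615).
Then the next iterate is (x, y)₁ = (-1.218, -2.385).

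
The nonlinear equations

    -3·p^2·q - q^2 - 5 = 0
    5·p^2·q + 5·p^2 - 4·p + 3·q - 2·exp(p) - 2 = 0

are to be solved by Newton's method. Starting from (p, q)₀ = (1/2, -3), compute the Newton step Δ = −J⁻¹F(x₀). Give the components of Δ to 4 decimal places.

At (1/2, -3): F = (-11.7500, -18.797443).
Jacobian J = [[-6·p·q, -3·p^2 - 2·q], [10·p·q + 10·p - 2·exp(p) - 4, 5·p^2 + 3]].
At the point, J = [[9.0000, 5.2500], [-17.297443, 4.2500]] (det J = 129.061573).
Solving J·Δ = −F gives Δ = (-0.3777, 2.8856).

(-0.3777, 2.8856)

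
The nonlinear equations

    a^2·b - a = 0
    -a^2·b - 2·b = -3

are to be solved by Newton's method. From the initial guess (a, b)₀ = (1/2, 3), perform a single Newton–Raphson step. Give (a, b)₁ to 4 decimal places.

At (1/2, 3): F = (0.2500, -3.7500).
Jacobian J = [[2·a·b - 1, a^2], [-2·a·b, -a^2 - 2]].
At the point, J = [[2.0000, 0.2500], [-3.0000, -2.2500]] (det J = -3.7500).
Solving J·Δ = −F gives Δ = (0.1000, -1.8000).
Then the next iterate is (a, b)₁ = (0.6000, 1.2000).

(0.6000, 1.2000)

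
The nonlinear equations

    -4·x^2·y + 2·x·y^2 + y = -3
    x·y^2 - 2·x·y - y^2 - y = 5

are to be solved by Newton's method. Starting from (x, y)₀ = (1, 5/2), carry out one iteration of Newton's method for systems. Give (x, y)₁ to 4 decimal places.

(-3.6182, -3.5909)

At (1, 5/2): F = (8.0000, -12.5000).
Jacobian J = [[-8·x·y + 2·y^2, -4·x^2 + 4·x·y + 1], [y^2 - 2·y, 2·x·y - 2·x - 2·y - 1]].
At the point, J = [[-7.5000, 7.0000], [1.2500, -3.0000]] (det J = 13.7500).
Solving J·Δ = −F gives Δ = (-4.6182, -6.0909).
Then the next iterate is (x, y)₁ = (-3.6182, -3.5909).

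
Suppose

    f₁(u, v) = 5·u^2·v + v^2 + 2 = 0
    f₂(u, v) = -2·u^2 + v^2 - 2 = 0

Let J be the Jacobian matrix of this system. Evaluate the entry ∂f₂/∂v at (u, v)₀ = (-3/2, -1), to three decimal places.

-2.000

∂f₂/∂v = 2·v.
At (-3/2, -1) this is -2.000.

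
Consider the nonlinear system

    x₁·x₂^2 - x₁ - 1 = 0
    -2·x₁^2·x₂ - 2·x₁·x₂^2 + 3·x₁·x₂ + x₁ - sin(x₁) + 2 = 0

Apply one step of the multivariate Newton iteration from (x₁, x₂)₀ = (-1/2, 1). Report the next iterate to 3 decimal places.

At (-1/2, 1): F = (-1.000, 0.97943).
Jacobian J = [[x₂^2 - 1, 2·x₁·x₂], [-4·x₁·x₂ - 2·x₂^2 + 3·x₂ - cos(x₁) + 1, -2·x₁^2 - 4·x₁·x₂ + 3·x₁]].
At the point, J = [[0.000, -1.000], [3.12242, 0.000]] (det J = 3.12242).
Solving J·Δ = −F gives Δ = (-0.314, -1.000).
Then the next iterate is (x₁, x₂)₁ = (-0.814, 0.000).

(-0.814, 0.000)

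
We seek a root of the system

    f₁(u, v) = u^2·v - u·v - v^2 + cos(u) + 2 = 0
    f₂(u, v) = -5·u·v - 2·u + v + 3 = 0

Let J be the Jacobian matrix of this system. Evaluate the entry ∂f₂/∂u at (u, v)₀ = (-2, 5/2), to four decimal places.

-14.5000

∂f₂/∂u = -5·v - 2.
At (-2, 5/2) this is -14.5000.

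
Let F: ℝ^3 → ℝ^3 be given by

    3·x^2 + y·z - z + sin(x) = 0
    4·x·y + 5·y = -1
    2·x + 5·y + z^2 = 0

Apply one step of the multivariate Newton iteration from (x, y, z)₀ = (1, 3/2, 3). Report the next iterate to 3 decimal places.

(1.078, -0.163, 1.277)

At (1, 3/2, 3): F = (5.34147, 14.500, 18.500).
Jacobian J = [[6·x + cos(x), z, y - 1], [4·y, 4·x + 5, 0], [2, 5, 2·z]].
At the point, J = [[6.54030, 3.000, 0.500], [6.000, 9.000, 0.000], [2.000, 5.000, 6.000]] (det J = 251.17632).
Solving J·Δ = −F gives Δ = (0.078, -1.663, -1.723).
Then the next iterate is (x, y, z)₁ = (1.078, -0.163, 1.277).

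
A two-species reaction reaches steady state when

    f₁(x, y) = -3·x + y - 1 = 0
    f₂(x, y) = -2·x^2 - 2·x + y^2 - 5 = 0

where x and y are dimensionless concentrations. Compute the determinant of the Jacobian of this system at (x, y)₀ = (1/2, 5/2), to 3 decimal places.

-11.000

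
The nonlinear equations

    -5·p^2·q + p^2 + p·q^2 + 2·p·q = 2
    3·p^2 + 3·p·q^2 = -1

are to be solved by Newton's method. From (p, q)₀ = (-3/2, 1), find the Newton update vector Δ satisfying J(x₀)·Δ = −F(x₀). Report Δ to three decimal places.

At (-3/2, 1): F = (-15.500, 3.250).
Jacobian J = [[-10·p·q + 2·p + q^2 + 2·q, -5·p^2 + 2·p·q + 2·p], [6·p + 3·q^2, 6·p·q]].
At the point, J = [[15.000, -17.250], [-6.000, -9.000]] (det J = -238.500).
Solving J·Δ = −F gives Δ = (0.820, -0.186).

(0.820, -0.186)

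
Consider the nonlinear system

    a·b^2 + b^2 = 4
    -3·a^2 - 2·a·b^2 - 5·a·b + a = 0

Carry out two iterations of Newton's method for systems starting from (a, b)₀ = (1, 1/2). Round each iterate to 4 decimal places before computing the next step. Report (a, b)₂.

(-0.6367, 1.7931)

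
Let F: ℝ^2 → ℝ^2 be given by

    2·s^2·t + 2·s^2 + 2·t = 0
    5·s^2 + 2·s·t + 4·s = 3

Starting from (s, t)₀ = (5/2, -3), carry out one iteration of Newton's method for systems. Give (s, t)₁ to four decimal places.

At (5/2, -3): F = (-31.0000, 23.2500).
Jacobian J = [[4·s·t + 4·s, 2·s^2 + 2], [10·s + 2·t + 4, 2·s]].
At the point, J = [[-20.0000, 14.5000], [23.0000, 5.0000]] (det J = -433.5000).
Solving J·Δ = −F gives Δ = (-1.1352, 0.5721).
Then the next iterate is (s, t)₁ = (1.3648, -2.4279).

(1.3648, -2.4279)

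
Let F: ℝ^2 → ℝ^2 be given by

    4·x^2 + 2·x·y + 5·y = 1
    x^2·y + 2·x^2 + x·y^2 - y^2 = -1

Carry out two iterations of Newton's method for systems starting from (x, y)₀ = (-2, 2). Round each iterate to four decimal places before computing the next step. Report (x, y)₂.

(-0.0995, 0.4383)

At (-2, 2): F = (17.0000, 5.0000).
Jacobian J = [[8·x + 2·y, 2·x + 5], [2·x·y + 4·x + y^2, x^2 + 2·x·y - 2·y]].
At the point, J = [[-12.0000, 1.0000], [-12.0000, -8.0000]] (det J = 108.0000).
Solving J·Δ = −F gives Δ = (1.3056, -1.3333).
Then the next iterate is (x, y)₁ = (-0.6944, 0.6667).
Round to (-0.6944, 0.6667) and repeat: F = (3.336352, 1.532718), J = [[-4.2218, 3.6112], [-3.259024, -1.777122]].
Δ = (0.5949, -0.2284), so (x, y)₂ = (-0.0995, 0.4383).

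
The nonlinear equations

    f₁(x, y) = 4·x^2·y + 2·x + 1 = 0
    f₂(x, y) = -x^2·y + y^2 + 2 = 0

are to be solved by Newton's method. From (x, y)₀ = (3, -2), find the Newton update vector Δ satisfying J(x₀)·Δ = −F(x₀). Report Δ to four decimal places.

(0.1145, 1.9518)

At (3, -2): F = (-65.0000, 24.0000).
Jacobian J = [[8·x·y + 2, 4·x^2], [-2·x·y, -x^2 + 2·y]].
At the point, J = [[-46.0000, 36.0000], [12.0000, -13.0000]] (det J = 166.0000).
Solving J·Δ = −F gives Δ = (0.1145, 1.9518).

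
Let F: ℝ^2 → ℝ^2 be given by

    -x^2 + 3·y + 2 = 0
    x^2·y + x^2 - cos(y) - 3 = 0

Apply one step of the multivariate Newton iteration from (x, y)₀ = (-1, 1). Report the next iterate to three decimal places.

(-1.764, 0.176)

At (-1, 1): F = (4.000, -1.54030).
Jacobian J = [[-2·x, 3], [2·x·y + 2·x, x^2 + sin(y)]].
At the point, J = [[2.000, 3.000], [-4.000, 1.84147]] (det J = 15.68294).
Solving J·Δ = −F gives Δ = (-0.764, -0.824).
Then the next iterate is (x, y)₁ = (-1.764, 0.176).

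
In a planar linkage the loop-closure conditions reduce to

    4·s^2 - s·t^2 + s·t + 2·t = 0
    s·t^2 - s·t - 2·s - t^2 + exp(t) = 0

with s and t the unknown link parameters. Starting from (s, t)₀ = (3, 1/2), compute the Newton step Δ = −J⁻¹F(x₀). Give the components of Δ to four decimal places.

(-1.7395, 2.2159)

At (3, 1/2): F = (37.7500, -5.351279).
Jacobian J = [[8·s - t^2 + t, -2·s·t + s + 2], [t^2 - t - 2, 2·s·t - s - 2·t + exp(t)]].
At the point, J = [[24.2500, 2.0000], [-2.2500, 0.648721]] (det J = 20.231491).
Solving J·Δ = −F gives Δ = (-1.7395, 2.2159).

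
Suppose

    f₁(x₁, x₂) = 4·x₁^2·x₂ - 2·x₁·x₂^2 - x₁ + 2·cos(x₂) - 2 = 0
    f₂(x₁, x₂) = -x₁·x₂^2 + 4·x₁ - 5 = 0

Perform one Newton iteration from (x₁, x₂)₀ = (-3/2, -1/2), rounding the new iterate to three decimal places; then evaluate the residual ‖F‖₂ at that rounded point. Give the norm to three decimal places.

13.490

At (-3/2, -1/2): F = (-2.49483, -10.625).
Jacobian J = [[8·x₁·x₂ - 2·x₂^2 - 1, 4·x₁^2 - 4·x₁·x₂ - 2·sin(x₂)], [-x₂^2 + 4, -2·x₁·x₂]].
At the point, J = [[4.500, 6.95885], [3.750, -1.500]] (det J = -32.84569).
Solving J·Δ = −F gives Δ = (2.365, -1.171).
Then the next iterate is (x₁, x₂)₁ = (0.865, -1.671).
Re-evaluating at (0.865, -1.671): F = (-12.89678, -3.95529), so ‖F‖₂ = 13.490.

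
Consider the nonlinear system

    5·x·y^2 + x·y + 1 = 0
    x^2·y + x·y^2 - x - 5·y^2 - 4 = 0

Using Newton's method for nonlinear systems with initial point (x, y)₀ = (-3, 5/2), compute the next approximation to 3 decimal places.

At (-3, 5/2): F = (-100.250, -28.500).
Jacobian J = [[5·y^2 + y, 10·x·y + x], [2·x·y + y^2 - 1, x^2 + 2·x·y - 10·y]].
At the point, J = [[33.750, -78.000], [-9.750, -31.000]] (det J = -1806.750).
Solving J·Δ = −F gives Δ = (0.490, -1.073).
Then the next iterate is (x, y)₁ = (-2.510, 1.427).

(-2.510, 1.427)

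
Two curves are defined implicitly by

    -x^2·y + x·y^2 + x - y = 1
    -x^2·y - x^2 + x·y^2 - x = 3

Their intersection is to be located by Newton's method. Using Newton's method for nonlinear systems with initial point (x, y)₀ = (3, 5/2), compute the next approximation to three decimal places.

At (3, 5/2): F = (-4.250, -18.750).
Jacobian J = [[-2·x·y + y^2 + 1, -x^2 + 2·x·y - 1], [-2·x·y - 2·x + y^2 - 1, -x^2 + 2·x·y]].
At the point, J = [[-7.750, 5.000], [-15.750, 6.000]] (det J = 32.250).
Solving J·Δ = −F gives Δ = (-2.116, -2.430).
Then the next iterate is (x, y)₁ = (0.884, 0.070).

(0.884, 0.070)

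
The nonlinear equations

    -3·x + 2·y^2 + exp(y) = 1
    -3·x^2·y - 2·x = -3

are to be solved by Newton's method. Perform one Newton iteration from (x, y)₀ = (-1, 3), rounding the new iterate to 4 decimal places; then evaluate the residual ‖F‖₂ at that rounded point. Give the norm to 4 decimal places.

13.8602

At (-1, 3): F = (40.085537, -4.0000).
Jacobian J = [[-3, 4·y + exp(y)], [-6·x·y - 2, -3·x^2]].
At the point, J = [[-3.0000, 32.085537], [16.0000, -3.0000]] (det J = -504.368591).
Solving J·Δ = −F gives Δ = (0.0160, -1.2478).
Then the next iterate is (x, y)₁ = (-0.9840, 1.7522).
Re-evaluating at (-0.9840, 1.7522): F = (13.859686, -0.121734), so ‖F‖₂ = 13.8602.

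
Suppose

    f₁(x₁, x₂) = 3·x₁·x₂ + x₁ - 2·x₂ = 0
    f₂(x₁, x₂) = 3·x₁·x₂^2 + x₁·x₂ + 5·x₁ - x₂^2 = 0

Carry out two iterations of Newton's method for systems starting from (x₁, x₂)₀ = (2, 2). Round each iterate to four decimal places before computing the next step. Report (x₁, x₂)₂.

(0.7086, 0.2369)

At (2, 2): F = (10.0000, 34.0000).
Jacobian J = [[3·x₂ + 1, 3·x₁ - 2], [3·x₂^2 + x₂ + 5, 6·x₁·x₂ + x₁ - 2·x₂]].
At the point, J = [[7.0000, 4.0000], [19.0000, 22.0000]] (det J = 78.0000).
Solving J·Δ = −F gives Δ = (-1.0769, -0.6154).
Then the next iterate is (x₁, x₂)₁ = (0.9231, 1.3846).
Round to (0.9231, 1.3846) and repeat: F = (1.988273, 9.285580), J = [[5.1538, 0.7693], [12.135951, 5.822646]].
Δ = (-0.2145, -1.1477), so (x₁, x₂)₂ = (0.7086, 0.2369).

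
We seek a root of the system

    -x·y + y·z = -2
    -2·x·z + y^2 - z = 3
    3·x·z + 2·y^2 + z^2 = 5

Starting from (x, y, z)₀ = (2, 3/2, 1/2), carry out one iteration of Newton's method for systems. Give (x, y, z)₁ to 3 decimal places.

(1.258, 1.684, 0.109)

At (2, 3/2, 1/2): F = (-0.250, -3.250, 2.750).
Jacobian J = [[-y, -x + z, y], [-2·z, 2·y, -2·x - 1], [3·z, 4·y, 3·x + 2·z]].
At the point, J = [[-1.500, -1.500, 1.500], [-1.000, 3.000, -5.000], [1.500, 6.000, 7.000]] (det J = -91.500).
Solving J·Δ = −F gives Δ = (-0.742, 0.184, -0.391).
Then the next iterate is (x, y, z)₁ = (1.258, 1.684, 0.109).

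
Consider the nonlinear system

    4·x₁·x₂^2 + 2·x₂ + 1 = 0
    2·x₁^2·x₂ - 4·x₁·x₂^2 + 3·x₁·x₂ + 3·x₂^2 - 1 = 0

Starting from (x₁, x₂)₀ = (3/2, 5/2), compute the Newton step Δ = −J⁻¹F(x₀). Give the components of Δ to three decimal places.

At (3/2, 5/2): F = (43.500, 2.750).
Jacobian J = [[4·x₂^2, 8·x₁·x₂ + 2], [4·x₁·x₂ - 4·x₂^2 + 3·x₂, 2·x₁^2 - 8·x₁·x₂ + 3·x₁ + 6·x₂]].
At the point, J = [[25.000, 32.000], [-2.500, -6.000]] (det J = -70.000).
Solving J·Δ = −F gives Δ = (-4.986, 2.536).

(-4.986, 2.536)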